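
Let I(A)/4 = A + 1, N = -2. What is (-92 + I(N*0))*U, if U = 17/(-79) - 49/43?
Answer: 404976/3397 ≈ 119.22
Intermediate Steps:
U = -4602/3397 (U = 17*(-1/79) - 49*1/43 = -17/79 - 49/43 = -4602/3397 ≈ -1.3547)
I(A) = 4 + 4*A (I(A) = 4*(A + 1) = 4*(1 + A) = 4 + 4*A)
(-92 + I(N*0))*U = (-92 + (4 + 4*(-2*0)))*(-4602/3397) = (-92 + (4 + 4*0))*(-4602/3397) = (-92 + (4 + 0))*(-4602/3397) = (-92 + 4)*(-4602/3397) = -88*(-4602/3397) = 404976/3397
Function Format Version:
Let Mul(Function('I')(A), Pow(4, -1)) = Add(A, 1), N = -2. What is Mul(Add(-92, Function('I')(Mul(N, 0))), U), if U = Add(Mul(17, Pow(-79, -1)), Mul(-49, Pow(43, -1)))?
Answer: Rational(404976, 3397) ≈ 119.22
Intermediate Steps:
U = Rational(-4602, 3397) (U = Add(Mul(17, Rational(-1, 79)), Mul(-49, Rational(1, 43))) = Add(Rational(-17, 79), Rational(-49, 43)) = Rational(-4602, 3397) ≈ -1.3547)
Function('I')(A) = Add(4, Mul(4, A)) (Function('I')(A) = Mul(4, Add(A, 1)) = Mul(4, Add(1, A)) = Add(4, Mul(4, A)))
Mul(Add(-92, Function('I')(Mul(N, 0))), U) = Mul(Add(-92, Add(4, Mul(4, Mul(-2, 0)))), Rational(-4602, 3397)) = Mul(Add(-92, Add(4, Mul(4, 0))), Rational(-4602, 3397)) = Mul(Add(-92, Add(4, 0)), Rational(-4602, 3397)) = Mul(Add(-92, 4), Rational(-4602, 3397)) = Mul(-88, Rational(-4602, 3397)) = Rational(404976, 3397)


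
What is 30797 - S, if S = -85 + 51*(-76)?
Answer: 34758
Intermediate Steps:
S = -3961 (S = -85 - 3876 = -3961)
30797 - S = 30797 - 1*(-3961) = 30797 + 3961 = 34758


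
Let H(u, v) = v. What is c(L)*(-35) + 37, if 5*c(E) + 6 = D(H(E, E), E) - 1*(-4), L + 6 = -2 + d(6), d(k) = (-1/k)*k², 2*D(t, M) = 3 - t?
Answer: -17/2 ≈ -8.5000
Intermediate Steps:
D(t, M) = 3/2 - t/2 (D(t, M) = (3 - t)/2 = 3/2 - t/2)
d(k) = -k
L = -14 (L = -6 + (-2 - 1*6) = -6 + (-2 - 6) = -6 - 8 = -14)
c(E) = -⅒ - E/10 (c(E) = -6/5 + ((3/2 - E/2) - 1*(-4))/5 = -6/5 + ((3/2 - E/2) + 4)/5 = -6/5 + (11/2 - E/2)/5 = -6/5 + (11/10 - E/10) = -⅒ - E/10)
c(L)*(-35) + 37 = (-⅒ - ⅒*(-14))*(-35) + 37 = (-⅒ + 7/5)*(-35) + 37 = (13/10)*(-35) + 37 = -91/2 + 37 = -17/2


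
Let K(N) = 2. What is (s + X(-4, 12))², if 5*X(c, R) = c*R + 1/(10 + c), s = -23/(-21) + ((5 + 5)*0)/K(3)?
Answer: 351649/4900 ≈ 71.765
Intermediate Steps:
s = 23/21 (s = -23/(-21) + ((5 + 5)*0)/2 = -23*(-1/21) + (10*0)*(½) = 23/21 + 0*(½) = 23/21 + 0 = 23/21 ≈ 1.0952)
X(c, R) = 1/(5*(10 + c)) + R*c/5 (X(c, R) = (c*R + 1/(10 + c))/5 = (R*c + 1/(10 + c))/5 = (1/(10 + c) + R*c)/5 = 1/(5*(10 + c)) + R*c/5)
(s + X(-4, 12))² = (23/21 + (1 + 12*(-4)² + 10*12*(-4))/(5*(10 - 4)))² = (23/21 + (⅕)*(1 + 12*16 - 480)/6)² = (23/21 + (⅕)*(⅙)*(1 + 192 - 480))² = (23/21 + (⅕)*(⅙)*(-287))² = (23/21 - 287/30)² = (-593/70)² = 351649/4900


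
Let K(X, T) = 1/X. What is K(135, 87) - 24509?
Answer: -3308714/135 ≈ -24509.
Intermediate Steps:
K(135, 87) - 24509 = 1/135 - 24509 = -3308714/135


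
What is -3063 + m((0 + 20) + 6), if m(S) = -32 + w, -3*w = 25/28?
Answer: -260005/84 ≈ -3095.3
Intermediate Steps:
w = -25/84 (w = -25/(3*28) = -⅓*25/28 = -25/84 ≈ -0.29762)
m(S) = -2713/84 (m(S) = -32 - 25/84 = -2713/84)
-3063 + m((0 + 20) + 6) = -3063 - 2713/84 = -260005/84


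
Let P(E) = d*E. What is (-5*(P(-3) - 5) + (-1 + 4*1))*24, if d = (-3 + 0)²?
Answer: 3912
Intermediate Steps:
d = 9 (d = (-3)² = 9)
P(E) = 9*E
(-5*(P(-3) - 5) + (-1 + 4*1))*24 = (-5*(9*(-3) - 5) + (-1 + 4*1))*24 = (-5*(-27 - 5) + (-1 + 4))*24 = (-5*(-32) + 3)*24 = (160 + 3)*24 = 163*24 = 3912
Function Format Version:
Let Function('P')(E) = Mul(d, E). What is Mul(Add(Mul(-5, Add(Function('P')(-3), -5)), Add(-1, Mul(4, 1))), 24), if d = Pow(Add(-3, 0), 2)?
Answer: 3912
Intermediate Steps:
d = 9 (d = Pow(-3, 2) = 9)
Function('P')(E) = Mul(9, E)
Mul(Add(Mul(-5, Add(Function('P')(-3), -5)), Add(-1, Mul(4, 1))), 24) = Mul(Add(Mul(-5, Add(Mul(9, -3), -5)), Add(-1, Mul(4, 1))), 24) = Mul(Add(Mul(-5, Add(-27, -5)), Add(-1, 4)), 24) = Mul(Add(Mul(-5, -32), 3), 24) = Mul(Add(160, 3), 24) = Mul(163, 24) = 3912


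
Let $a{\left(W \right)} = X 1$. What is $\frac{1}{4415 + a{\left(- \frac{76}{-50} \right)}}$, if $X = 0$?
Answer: $\frac{1}{4415} \approx 0.0002265$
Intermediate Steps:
$a{\left(W \right)} = 0$ ($a{\left(W \right)} = 0 \cdot 1 = 0$)
$\frac{1}{4415 + a{\left(- \frac{76}{-50} \right)}} = \frac{1}{4415 + 0} = \frac{1}{4415}$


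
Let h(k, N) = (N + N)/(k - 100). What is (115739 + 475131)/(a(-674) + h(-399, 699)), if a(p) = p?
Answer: -147422065/168862 ≈ -873.03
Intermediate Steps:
h(k, N) = 2*N/(-100 + k) (h(k, N) = (2*N)/(-100 + k) = 2*N/(-100 + k))
(115739 + 475131)/(a(-674) + h(-399, 699)) = (115739 + 475131)/(-674 + 2*699/(-100 - 399)) = 590870/(-674 + 2*699/(-499)) = 590870/(-674 + 2*699*(-1/499)) = 590870/(-674 - 1398/499) = 590870/(-337724/499) = 590870*(-499/337724) = -147422065/168862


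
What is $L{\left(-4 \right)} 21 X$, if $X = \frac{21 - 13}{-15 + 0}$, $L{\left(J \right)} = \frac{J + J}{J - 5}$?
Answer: $- \frac{448}{45} \approx -9.9556$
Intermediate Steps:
$L{\left(J \right)} = \frac{2 J}{-5 + J}$
$X = - \frac{8}{15}$ ($X = \frac{8}{-15} = 8 \left(- \frac{1}{15}\right) = - \frac{8}{15} \approx -0.53333$)
$L{\left(-4 \right)} 21 X = 2 \left(-4\right) \frac{1}{-5 - 4} \cdot 21 \left(- \frac{8}{15}\right) = 2 \left(-4\right) \frac{1}{-9} \cdot 21 \left(- \frac{8}{15}\right) = 2 \left(-4\right) \left(- \frac{1}{9}\right) 21 \left(- \frac{8}{15}\right) = \frac{8}{9} \cdot 21 \left(- \frac{8}{15}\right) = \frac{56}{3} \left(- \frac{8}{15}\right) = - \frac{448}{45}$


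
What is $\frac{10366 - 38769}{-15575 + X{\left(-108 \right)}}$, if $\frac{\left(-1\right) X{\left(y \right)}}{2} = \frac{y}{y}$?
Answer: $\frac{28403}{15577} \approx 1.8234$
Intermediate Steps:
$X{\left(y \right)} = -2$ ($X{\left(y \right)} = - 2 \frac{y}{y} = \left(-2\right) 1 = -2$)
$\frac{10366 - 38769}{-15575 + X{\left(-108 \right)}} = \frac{10366 - 38769}{-15575 - 2} = - \frac{28403}{-15577} = \left(-28403\right) \left(- \frac{1}{15577}\right) = \frac{28403}{15577}$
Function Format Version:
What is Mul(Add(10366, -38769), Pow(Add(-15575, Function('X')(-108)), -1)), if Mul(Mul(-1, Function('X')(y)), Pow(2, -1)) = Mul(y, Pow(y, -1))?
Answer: Rational(28403, 15577) ≈ 1.8234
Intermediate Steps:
Function('X')(y) = -2 (Function('X')(y) = Mul(-2, Mul(y, Pow(y, -1))) = Mul(-2, 1) = -2)
Mul(Add(10366, -38769), Pow(Add(-15575, Function('X')(-108)), -1)) = Mul(Add(10366, -38769), Pow(Add(-15575, -2), -1)) = Mul(-28403, Pow(-15577, -1)) = Mul(-28403, Rational(-1, 15577)) = Rational(28403, 15577)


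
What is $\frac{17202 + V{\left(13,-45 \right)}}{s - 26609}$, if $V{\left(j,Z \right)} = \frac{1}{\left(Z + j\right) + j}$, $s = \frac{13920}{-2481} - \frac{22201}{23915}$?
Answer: $- \frac{923440824155}{1428784469324} \approx -0.64631$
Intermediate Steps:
$s = - \frac{129325827}{19777705}$ ($s = 13920 \left(- \frac{1}{2481}\right) - \frac{22201}{23915} = - \frac{4640}{827} - \frac{22201}{23915} = - \frac{129325827}{19777705} \approx -6.539$)
$V{\left(j,Z \right)} = \frac{1}{Z + 2 j}$
$\frac{17202 + V{\left(13,-45 \right)}}{s - 26609} = \frac{17202 + \frac{1}{-45 + 2 \cdot 13}}{- \frac{129325827}{19777705} - 26609} = \frac{17202 + \frac{1}{-45 + 26}}{- \frac{526394278172}{19777705}} = \left(17202 + \frac{1}{-19}\right) \left(- \frac{19777705}{526394278172}\right) = \left(17202 - \frac{1}{19}\right) \left(- \frac{19777705}{526394278172}\right) = \frac{326837}{19} \left(- \frac{19777705}{526394278172}\right) = - \frac{923440824155}{1428784469324}$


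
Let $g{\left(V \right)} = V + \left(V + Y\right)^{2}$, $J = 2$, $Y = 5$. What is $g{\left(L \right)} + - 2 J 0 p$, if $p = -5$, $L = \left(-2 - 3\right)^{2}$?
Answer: $925$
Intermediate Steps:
$L = 25$ ($L = \left(-5\right)^{2} = 25$)
$g{\left(V \right)} = V + \left(5 + V\right)^{2}$ ($g{\left(V \right)} = V + \left(V + 5\right)^{2} = V + \left(5 + V\right)^{2}$)
$g{\left(L \right)} + - 2 J 0 p = \left(25 + \left(5 + 25\right)^{2}\right) + \left(-2\right) 2 \cdot 0 \left(-5\right) = \left(25 + 30^{2}\right) + \left(-4\right) 0 \left(-5\right) = \left(25 + 900\right) + 0 \left(-5\right) = 925 + 0 = 925$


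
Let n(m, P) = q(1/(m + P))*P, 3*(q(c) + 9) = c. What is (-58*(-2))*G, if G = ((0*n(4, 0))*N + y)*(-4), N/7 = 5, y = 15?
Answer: -6960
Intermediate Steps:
N = 35 (N = 7*5 = 35)
q(c) = -9 + c/3
n(m, P) = P*(-9 + 1/(3*(P + m))) (n(m, P) = (-9 + 1/(3*(m + P)))*P = (-9 + 1/(3*(P + m)))*P = P*(-9 + 1/(3*(P + m))))
G = -60 (G = ((0*((⅓)*0*(1 - 27*0 - 27*4)/(0 + 4)))*35 + 15)*(-4) = ((0*((⅓)*0*(1 + 0 - 108)/4))*35 + 15)*(-4) = ((0*((⅓)*0*(¼)*(-107)))*35 + 15)*(-4) = ((0*0)*35 + 15)*(-4) = (0*35 + 15)*(-4) = (0 + 15)*(-4) = 15*(-4) = -60)
(-58*(-2))*G = -58*(-2)*(-60) = 116*(-60) = -6960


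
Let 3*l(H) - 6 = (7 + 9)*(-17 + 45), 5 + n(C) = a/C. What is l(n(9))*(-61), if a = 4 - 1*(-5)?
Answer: -27694/3 ≈ -9231.3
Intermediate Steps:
a = 9 (a = 4 + 5 = 9)
n(C) = -5 + 9/C
l(H) = 454/3 (l(H) = 2 + ((7 + 9)*(-17 + 45))/3 = 2 + (16*28)/3 = 2 + (⅓)*448 = 2 + 448/3 = 454/3)
l(n(9))*(-61) = (454/3)*(-61) = -27694/3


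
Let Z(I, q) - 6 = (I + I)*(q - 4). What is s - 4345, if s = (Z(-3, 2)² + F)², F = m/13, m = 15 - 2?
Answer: 101280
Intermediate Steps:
m = 13
Z(I, q) = 6 + 2*I*(-4 + q) (Z(I, q) = 6 + (I + I)*(q - 4) = 6 + (2*I)*(-4 + q) = 6 + 2*I*(-4 + q))
F = 1 (F = 13/13 = 13*(1/13) = 1)
s = 105625 (s = ((6 - 8*(-3) + 2*(-3)*2)² + 1)² = ((6 + 24 - 12)² + 1)² = (18² + 1)² = (324 + 1)² = 325² = 105625)
s - 4345 = 105625 - 4345 = 101280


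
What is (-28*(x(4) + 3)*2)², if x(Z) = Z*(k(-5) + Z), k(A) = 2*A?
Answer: 1382976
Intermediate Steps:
x(Z) = Z*(-10 + Z) (x(Z) = Z*(2*(-5) + Z) = Z*(-10 + Z))
(-28*(x(4) + 3)*2)² = (-28*(4*(-10 + 4) + 3)*2)² = (-28*(4*(-6) + 3)*2)² = (-28*(-24 + 3)*2)² = (-(-588)*2)² = (-28*(-42))² = 1176² = 1382976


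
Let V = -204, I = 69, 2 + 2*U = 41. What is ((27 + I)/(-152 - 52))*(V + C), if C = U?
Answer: 1476/17 ≈ 86.823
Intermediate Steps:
U = 39/2 (U = -1 + (1/2)*41 = -1 + 41/2 = 39/2 ≈ 19.500)
C = 39/2 ≈ 19.500
((27 + I)/(-152 - 52))*(V + C) = ((27 + 69)/(-152 - 52))*(-204 + 39/2) = (96/(-204))*(-369/2) = (96*(-1/204))*(-369/2) = -8/17*(-369/2) = 1476/17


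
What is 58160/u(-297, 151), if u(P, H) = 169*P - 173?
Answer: -29080/25183 ≈ -1.1547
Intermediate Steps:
u(P, H) = -173 + 169*P
58160/u(-297, 151) = 58160/(-173 + 169*(-297)) = 58160/(-173 - 50193) = 58160/(-50366) = 58160*(-1/50366) = -29080/25183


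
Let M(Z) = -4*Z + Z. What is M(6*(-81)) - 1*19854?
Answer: -18396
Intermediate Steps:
M(Z) = -3*Z
M(6*(-81)) - 1*19854 = -18*(-81) - 1*19854 = -3*(-486) - 19854 = 1458 - 19854 = -18396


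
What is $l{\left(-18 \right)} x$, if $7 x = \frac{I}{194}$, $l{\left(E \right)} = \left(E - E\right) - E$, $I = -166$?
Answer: $- \frac{1494}{679} \approx -2.2003$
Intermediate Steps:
$l{\left(E \right)} = - E$ ($l{\left(E \right)} = 0 - E = - E$)
$x = - \frac{83}{679}$ ($x = \frac{\left(-166\right) \frac{1}{194}}{7} = \frac{1}{7} \left(- \frac{83}{97}\right) = - \frac{83}{679} \approx -0.12224$)
$l{\left(-18 \right)} x = \left(-1\right) \left(-18\right) \left(- \frac{83}{679}\right) = 18 \left(- \frac{83}{679}\right) = - \frac{1494}{679}$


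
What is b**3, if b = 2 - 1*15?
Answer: -2197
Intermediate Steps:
b = -13 (b = 2 - 15 = -13)
b**3 = (-13)**3 = -2197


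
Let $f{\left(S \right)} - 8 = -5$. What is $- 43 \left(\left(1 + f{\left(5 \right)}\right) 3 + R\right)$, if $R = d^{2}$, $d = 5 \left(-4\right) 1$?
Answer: $-17716$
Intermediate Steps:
$d = -20$ ($d = \left(-20\right) 1 = -20$)
$f{\left(S \right)} = 3$ ($f{\left(S \right)} = 8 - 5 = 3$)
$R = 400$ ($R = \left(-20\right)^{2} = 400$)
$- 43 \left(\left(1 + f{\left(5 \right)}\right) 3 + R\right) = - 43 \left(\left(1 + 3\right) 3 + 400\right) = - 43 \left(4 \cdot 3 + 400\right) = - 43 \left(12 + 400\right) = \left(-43\right) 412 = -17716$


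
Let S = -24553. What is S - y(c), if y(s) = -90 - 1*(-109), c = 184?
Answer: -24572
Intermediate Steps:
y(s) = 19 (y(s) = -90 + 109 = 19)
S - y(c) = -24553 - 1*19 = -24553 - 19 = -24572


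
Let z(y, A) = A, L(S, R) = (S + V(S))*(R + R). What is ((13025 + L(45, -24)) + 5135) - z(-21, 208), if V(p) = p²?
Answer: -81408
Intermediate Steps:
L(S, R) = 2*R*(S + S²) (L(S, R) = (S + S²)*(R + R) = (S + S²)*(2*R) = 2*R*(S + S²))
((13025 + L(45, -24)) + 5135) - z(-21, 208) = ((13025 + 2*(-24)*45*(1 + 45)) + 5135) - 1*208 = ((13025 + 2*(-24)*45*46) + 5135) - 208 = ((13025 - 99360) + 5135) - 208 = (-86335 + 5135) - 208 = -81200 - 208 = -81408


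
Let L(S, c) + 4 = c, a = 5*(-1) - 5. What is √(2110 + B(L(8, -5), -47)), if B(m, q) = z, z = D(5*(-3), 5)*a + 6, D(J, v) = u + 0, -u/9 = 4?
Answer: 2*√619 ≈ 49.759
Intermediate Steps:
u = -36 (u = -9*4 = -36)
a = -10 (a = -5 - 5 = -10)
D(J, v) = -36 (D(J, v) = -36 + 0 = -36)
z = 366 (z = -36*(-10) + 6 = 360 + 6 = 366)
L(S, c) = -4 + c
B(m, q) = 366
√(2110 + B(L(8, -5), -47)) = √(2110 + 366) = √2476 = 2*√619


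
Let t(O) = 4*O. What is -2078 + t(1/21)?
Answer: -43634/21 ≈ -2077.8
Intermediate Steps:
-2078 + t(1/21) = -2078 + 4/21 = -43634/21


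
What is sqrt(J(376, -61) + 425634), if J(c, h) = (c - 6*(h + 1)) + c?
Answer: sqrt(426746) ≈ 653.26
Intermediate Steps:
J(c, h) = -6 - 6*h + 2*c (J(c, h) = (c - 6*(1 + h)) + c = (c + (-6 - 6*h)) + c = (-6 + c - 6*h) + c = -6 - 6*h + 2*c)
sqrt(J(376, -61) + 425634) = sqrt((-6 - 6*(-61) + 2*376) + 425634) = sqrt((-6 + 366 + 752) + 425634) = sqrt(1112 + 425634) = sqrt(426746)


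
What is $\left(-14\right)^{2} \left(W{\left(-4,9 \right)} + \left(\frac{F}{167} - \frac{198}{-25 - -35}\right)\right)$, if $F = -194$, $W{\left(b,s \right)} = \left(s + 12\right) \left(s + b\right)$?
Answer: $\frac{13753712}{835} \approx 16472.0$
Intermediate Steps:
$W{\left(b,s \right)} = \left(12 + s\right) \left(b + s\right)$
$\left(-14\right)^{2} \left(W{\left(-4,9 \right)} + \left(\frac{F}{167} - \frac{198}{-25 - -35}\right)\right) = \left(-14\right)^{2} \left(\left(9^{2} + 12 \left(-4\right) + 12 \cdot 9 - 36\right) - \left(\frac{194}{167} + \frac{198}{-25 - -35}\right)\right) = 196 \left(\left(81 - 48 + 108 - 36\right) - \left(\frac{194}{167} + \frac{198}{-25 + 35}\right)\right) = 196 \left(105 - \left(\frac{194}{167} + \frac{198}{10}\right)\right) = 196 \left(105 - \frac{17503}{835}\right) = 196 \cdot \frac{70172}{835} = \frac{13753712}{835}$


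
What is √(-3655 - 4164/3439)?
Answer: I*√43240985251/3439 ≈ 60.467*I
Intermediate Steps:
√(-3655 - 4164/3439) = √(-12573709/3439) = I*√43240985251/3439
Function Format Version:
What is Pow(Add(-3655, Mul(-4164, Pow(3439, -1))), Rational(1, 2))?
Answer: Mul(Rational(1, 3439), I, Pow(43240985251, Rational(1, 2))) ≈ Mul(60.467, I)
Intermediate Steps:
Pow(Add(-3655, Mul(-4164, Pow(3439, -1))), Rational(1, 2)) = Pow(Add(-3655, Mul(-4164, Rational(1, 3439))), Rational(1, 2)) = Pow(Add(-3655, Rational(-4164, 3439)), Rational(1, 2)) = Pow(Rational(-12573709, 3439), Rational(1, 2)) = Mul(Rational(1, 3439), I, Pow(43240985251, Rational(1, 2)))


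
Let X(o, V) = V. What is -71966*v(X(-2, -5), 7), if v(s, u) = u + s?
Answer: -143932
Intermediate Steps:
v(s, u) = s + u
-71966*v(X(-2, -5), 7) = -71966*(-5 + 7) = -71966*2 = -143932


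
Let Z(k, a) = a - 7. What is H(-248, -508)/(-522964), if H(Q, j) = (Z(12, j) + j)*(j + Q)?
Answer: -193347/130741 ≈ -1.4789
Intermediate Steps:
Z(k, a) = -7 + a
H(Q, j) = (-7 + 2*j)*(Q + j) (H(Q, j) = ((-7 + j) + j)*(j + Q) = (-7 + 2*j)*(Q + j))
H(-248, -508)/(-522964) = ((-508)**2 - 248*(-508) - 248*(-7 - 508) - 508*(-7 - 508))/(-522964) = (258064 + 125984 - 248*(-515) - 508*(-515))*(-1/522964) = (258064 + 125984 + 127720 + 261620)*(-1/522964) = 773388*(-1/522964) = -193347/130741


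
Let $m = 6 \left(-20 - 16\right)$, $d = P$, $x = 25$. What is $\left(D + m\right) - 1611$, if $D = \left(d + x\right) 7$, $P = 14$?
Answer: $-1554$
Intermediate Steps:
$d = 14$
$m = -216$ ($m = 6 \left(-36\right) = -216$)
$D = 273$ ($D = \left(14 + 25\right) 7 = 39 \cdot 7 = 273$)
$\left(D + m\right) - 1611 = \left(273 - 216\right) - 1611 = 57 - 1611 = -1554$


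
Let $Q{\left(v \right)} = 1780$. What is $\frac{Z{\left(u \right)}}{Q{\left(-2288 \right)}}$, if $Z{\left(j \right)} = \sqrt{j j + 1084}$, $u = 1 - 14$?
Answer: $\frac{\sqrt{1253}}{1780} \approx 0.019886$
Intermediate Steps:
$u = -13$ ($u = 1 - 14 = -13$)
$Z{\left(j \right)} = \sqrt{1084 + j^{2}}$ ($Z{\left(j \right)} = \sqrt{j^{2} + 1084} = \sqrt{1084 + j^{2}}$)
$\frac{Z{\left(u \right)}}{Q{\left(-2288 \right)}} = \frac{\sqrt{1084 + \left(-13\right)^{2}}}{1780} = \sqrt{1084 + 169} \cdot \frac{1}{1780} = \sqrt{1253} \cdot \frac{1}{1780} = \frac{\sqrt{1253}}{1780}$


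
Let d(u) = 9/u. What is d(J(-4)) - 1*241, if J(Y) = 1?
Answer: -232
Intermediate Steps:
d(J(-4)) - 1*241 = 9/1 - 1*241 = 9*1 - 241 = 9 - 241 = -232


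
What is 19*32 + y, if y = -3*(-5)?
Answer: 623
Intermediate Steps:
y = 15
19*32 + y = 19*32 + 15 = 608 + 15 = 623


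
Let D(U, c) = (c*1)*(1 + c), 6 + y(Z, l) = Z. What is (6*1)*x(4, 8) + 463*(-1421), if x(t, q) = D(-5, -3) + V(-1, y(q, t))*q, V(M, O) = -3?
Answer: -658031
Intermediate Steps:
y(Z, l) = -6 + Z
D(U, c) = c*(1 + c)
x(t, q) = 6 - 3*q (x(t, q) = -3*(1 - 3) - 3*q = -3*(-2) - 3*q = 6 - 3*q)
(6*1)*x(4, 8) + 463*(-1421) = (6*1)*(6 - 3*8) + 463*(-1421) = 6*(6 - 24) - 657923 = 6*(-18) - 657923 = -108 - 657923 = -658031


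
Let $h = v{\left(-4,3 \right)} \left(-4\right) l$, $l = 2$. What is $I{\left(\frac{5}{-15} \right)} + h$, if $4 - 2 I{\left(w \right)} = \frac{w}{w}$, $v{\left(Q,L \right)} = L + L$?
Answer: $- \frac{93}{2} \approx -46.5$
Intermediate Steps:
$v{\left(Q,L \right)} = 2 L$
$I{\left(w \right)} = \frac{3}{2}$ ($I{\left(w \right)} = 2 - \frac{w \frac{1}{w}}{2} = 2 - \frac{1}{2} = \frac{3}{2}$)
$h = -48$ ($h = 2 \cdot 3 \left(-4\right) 2 = 6 \left(-4\right) 2 = \left(-24\right) 2 = -48$)
$I{\left(\frac{5}{-15} \right)} + h = \frac{3}{2} - 48 = - \frac{93}{2}$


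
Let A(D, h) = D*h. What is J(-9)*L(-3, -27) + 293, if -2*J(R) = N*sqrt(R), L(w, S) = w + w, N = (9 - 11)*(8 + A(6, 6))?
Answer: 293 - 792*I ≈ 293.0 - 792.0*I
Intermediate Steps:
N = -88 (N = (9 - 11)*(8 + 6*6) = -2*(8 + 36) = -2*44 = -88)
L(w, S) = 2*w
J(R) = 44*sqrt(R) (J(R) = -(-44)*sqrt(R) = 44*sqrt(R))
J(-9)*L(-3, -27) + 293 = (44*sqrt(-9))*(2*(-3)) + 293 = (44*(3*I))*(-6) + 293 = (132*I)*(-6) + 293 = -792*I + 293 = 293 - 792*I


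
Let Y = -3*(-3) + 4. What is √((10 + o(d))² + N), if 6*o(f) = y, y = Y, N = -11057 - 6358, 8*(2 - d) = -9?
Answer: I*√621611/6 ≈ 131.4*I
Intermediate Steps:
d = 25/8 (d = 2 - ⅛*(-9) = 2 + 9/8 = 25/8 ≈ 3.1250)
N = -17415
Y = 13 (Y = 9 + 4 = 13)
y = 13
o(f) = 13/6 (o(f) = (⅙)*13 = 13/6)
√((10 + o(d))² + N) = √((10 + 13/6)² - 17415) = √((73/6)² - 17415) = √(5329/36 - 17415) = √(-621611/36) = I*√621611/6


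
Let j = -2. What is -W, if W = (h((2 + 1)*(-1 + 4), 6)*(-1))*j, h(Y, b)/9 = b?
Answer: -108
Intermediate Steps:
h(Y, b) = 9*b
W = 108 (W = ((9*6)*(-1))*(-2) = (54*(-1))*(-2) = -54*(-2) = 108)
-W = -1*108 = -108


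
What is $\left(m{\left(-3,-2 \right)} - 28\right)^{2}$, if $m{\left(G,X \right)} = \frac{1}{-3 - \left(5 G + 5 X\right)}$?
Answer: $\frac{378225}{484} \approx 781.46$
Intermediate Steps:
$m{\left(G,X \right)} = \frac{1}{-3 - 5 G - 5 X}$
$\left(m{\left(-3,-2 \right)} - 28\right)^{2} = \left(- \frac{1}{3 + 5 \left(-3\right) + 5 \left(-2\right)} - 28\right)^{2} = \left(- \frac{1}{3 - 15 - 10} - 28\right)^{2} = \left(- \frac{1}{-22} - 28\right)^{2} = \left(\left(-1\right) \left(- \frac{1}{22}\right) - 28\right)^{2} = \left(\frac{1}{22} - 28\right)^{2} = \left(- \frac{615}{22}\right)^{2} = \frac{378225}{484}$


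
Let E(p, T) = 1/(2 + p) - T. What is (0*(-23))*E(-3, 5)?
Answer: 0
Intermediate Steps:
(0*(-23))*E(-3, 5) = (0*(-23))*((1 - 2*5 - 1*5*(-3))/(2 - 3)) = 0*((1 - 10 + 15)/(-1)) = 0*(-1*6) = 0*(-6) = 0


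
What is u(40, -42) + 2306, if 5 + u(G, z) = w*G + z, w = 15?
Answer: 2859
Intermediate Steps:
u(G, z) = -5 + z + 15*G (u(G, z) = -5 + (15*G + z) = -5 + (z + 15*G) = -5 + z + 15*G)
u(40, -42) + 2306 = (-5 - 42 + 15*40) + 2306 = (-5 - 42 + 600) + 2306 = 553 + 2306 = 2859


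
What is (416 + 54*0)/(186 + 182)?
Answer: 26/23 ≈ 1.1304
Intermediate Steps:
(416 + 54*0)/(186 + 182) = (416 + 0)/368 = 416*(1/368) = 26/23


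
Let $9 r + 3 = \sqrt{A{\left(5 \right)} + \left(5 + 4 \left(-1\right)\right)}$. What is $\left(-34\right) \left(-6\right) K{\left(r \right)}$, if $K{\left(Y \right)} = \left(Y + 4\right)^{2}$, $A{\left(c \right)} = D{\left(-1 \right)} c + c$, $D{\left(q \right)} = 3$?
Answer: $\frac{25160}{9} + \frac{1496 \sqrt{21}}{9} \approx 3557.3$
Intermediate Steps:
$A{\left(c \right)} = 4 c$ ($A{\left(c \right)} = 3 c + c = 4 c$)
$r = - \frac{1}{3} + \frac{\sqrt{21}}{9}$ ($r = - \frac{1}{3} + \frac{\sqrt{4 \cdot 5 + \left(5 + 4 \left(-1\right)\right)}}{9} = - \frac{1}{3} + \frac{\sqrt{20 + \left(5 - 4\right)}}{9} = - \frac{1}{3} + \frac{\sqrt{20 + 1}}{9} = - \frac{1}{3} + \frac{\sqrt{21}}{9} \approx 0.17584$)
$K{\left(Y \right)} = \left(4 + Y\right)^{2}$
$\left(-34\right) \left(-6\right) K{\left(r \right)} = \left(-34\right) \left(-6\right) \left(4 - \left(\frac{1}{3} - \frac{\sqrt{21}}{9}\right)\right)^{2} = 204 \left(\frac{11}{3} + \frac{\sqrt{21}}{9}\right)^{2}$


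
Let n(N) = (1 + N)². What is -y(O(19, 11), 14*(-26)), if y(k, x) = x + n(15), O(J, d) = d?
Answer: 108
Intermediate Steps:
y(k, x) = 256 + x (y(k, x) = x + (1 + 15)² = x + 16² = x + 256 = 256 + x)
-y(O(19, 11), 14*(-26)) = -(256 + 14*(-26)) = -(256 - 364) = -1*(-108) = 108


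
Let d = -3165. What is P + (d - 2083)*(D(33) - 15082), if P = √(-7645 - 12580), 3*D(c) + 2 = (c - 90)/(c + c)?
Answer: 870708800/11 + 5*I*√809 ≈ 7.9155e+7 + 142.21*I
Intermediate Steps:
D(c) = -⅔ + (-90 + c)/(6*c) (D(c) = -⅔ + ((c - 90)/(c + c))/3 = -⅔ + ((-90 + c)/((2*c)))/3 = -⅔ + ((-90 + c)*(1/(2*c)))/3 = -⅔ + ((-90 + c)/(2*c))/3 = -⅔ + (-90 + c)/(6*c))
P = 5*I*√809 (P = √(-20225) = 5*I*√809 ≈ 142.21*I)
P + (d - 2083)*(D(33) - 15082) = 5*I*√809 + (-3165 - 2083)*((½)*(-30 - 1*33)/33 - 15082) = 5*I*√809 - 5248*((½)*(1/33)*(-30 - 33) - 15082) = 5*I*√809 - 5248*((½)*(1/33)*(-63) - 15082) = 5*I*√809 - 5248*(-21/22 - 15082) = 5*I*√809 - 5248*(-331825/22) = 5*I*√809 + 870708800/11 = 870708800/11 + 5*I*√809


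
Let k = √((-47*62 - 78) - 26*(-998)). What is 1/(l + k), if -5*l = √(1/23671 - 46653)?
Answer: 118355/(236710*√5739 - I*√26140433567702) ≈ 0.0061039 + 0.0017403*I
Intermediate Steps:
l = -I*√26140433567702/118355 (l = -√(1/23671 - 46653)/5 = -I*√26140433567702/118355 ≈ -43.199*I)
k = 2*√5739 (k = √((-2914 - 78) + 25948) = √(-2992 + 25948) = √22956 = 2*√5739 ≈ 151.51)
1/(l + k) = 1/(-I*√26140433567702/118355 + 2*√5739) = 1/(2*√5739 - I*√26140433567702/118355)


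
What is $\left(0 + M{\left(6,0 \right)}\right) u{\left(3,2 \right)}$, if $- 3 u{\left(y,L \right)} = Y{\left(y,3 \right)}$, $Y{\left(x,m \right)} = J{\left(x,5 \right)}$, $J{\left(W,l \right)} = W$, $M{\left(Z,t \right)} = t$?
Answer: $0$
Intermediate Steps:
$Y{\left(x,m \right)} = x$
$u{\left(y,L \right)} = - \frac{y}{3}$
$\left(0 + M{\left(6,0 \right)}\right) u{\left(3,2 \right)} = \left(0 + 0\right) \left(\left(- \frac{1}{3}\right) 3\right) = 0 \left(-1\right) = 0$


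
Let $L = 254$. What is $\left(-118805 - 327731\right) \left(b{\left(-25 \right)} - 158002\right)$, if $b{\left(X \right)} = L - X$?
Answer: $70428997528$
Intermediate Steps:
$b{\left(X \right)} = 254 - X$
$\left(-118805 - 327731\right) \left(b{\left(-25 \right)} - 158002\right) = \left(-118805 - 327731\right) \left(\left(254 - -25\right) - 158002\right) = - 446536 \left(\left(254 + 25\right) - 158002\right) = - 446536 \left(279 - 158002\right) = \left(-446536\right) \left(-157723\right) = 70428997528$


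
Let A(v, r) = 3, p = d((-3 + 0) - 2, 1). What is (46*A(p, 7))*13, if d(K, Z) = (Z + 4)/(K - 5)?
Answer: 1794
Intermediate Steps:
d(K, Z) = (4 + Z)/(-5 + K)
p = -½ (p = (4 + 1)/(-5 + ((-3 + 0) - 2)) = 5/(-5 + (-3 - 2)) = 5/(-5 - 5) = 5/(-10) = -⅒*5 = -½ ≈ -0.50000)
(46*A(p, 7))*13 = (46*3)*13 = 138*13 = 1794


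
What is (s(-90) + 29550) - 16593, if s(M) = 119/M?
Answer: 1166011/90 ≈ 12956.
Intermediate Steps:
(s(-90) + 29550) - 16593 = (119/(-90) + 29550) - 16593 = (119*(-1/90) + 29550) - 16593 = (-119/90 + 29550) - 16593 = 2659381/90 - 16593 = 1166011/90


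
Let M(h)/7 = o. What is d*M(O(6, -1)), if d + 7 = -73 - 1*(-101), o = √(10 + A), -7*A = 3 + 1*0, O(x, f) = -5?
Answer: 21*√469 ≈ 454.78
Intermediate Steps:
A = -3/7 (A = -(3 + 1*0)/7 = -(3 + 0)/7 = -⅐*3 = -3/7 ≈ -0.42857)
o = √469/7 (o = √(10 - 3/7) = √(67/7) = √469/7 ≈ 3.0938)
M(h) = √469 (M(h) = 7*(√469/7) = √469)
d = 21 (d = -7 + (-73 - 1*(-101)) = -7 + (-73 + 101) = -7 + 28 = 21)
d*M(O(6, -1)) = 21*√469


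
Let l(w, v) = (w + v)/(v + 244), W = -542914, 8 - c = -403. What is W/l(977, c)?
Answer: -177804335/694 ≈ -2.5620e+5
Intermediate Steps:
c = 411 (c = 8 - 1*(-403) = 8 + 403 = 411)
l(w, v) = (v + w)/(244 + v)
W/l(977, c) = -542914*(244 + 411)/(411 + 977) = -542914/(1388/655) = -542914/((1/655)*1388) = -542914/1388/655 = -542914*655/1388 = -177804335/694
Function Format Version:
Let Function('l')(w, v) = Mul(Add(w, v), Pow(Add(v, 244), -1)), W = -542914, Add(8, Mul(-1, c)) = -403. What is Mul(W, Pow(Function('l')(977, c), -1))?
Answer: Rational(-177804335, 694) ≈ -2.5620e+5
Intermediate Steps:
c = 411 (c = Add(8, Mul(-1, -403)) = Add(8, 403) = 411)
Function('l')(w, v) = Mul(Pow(Add(244, v), -1), Add(v, w)) (Function('l')(w, v) = Mul(Add(v, w), Pow(Add(244, v), -1)) = Mul(Pow(Add(244, v), -1), Add(v, w)))
Mul(W, Pow(Function('l')(977, c), -1)) = Mul(-542914, Pow(Mul(Pow(Add(244, 411), -1), Add(411, 977)), -1)) = Mul(-542914, Pow(Mul(Pow(655, -1), 1388), -1)) = Mul(-542914, Pow(Mul(Rational(1, 655), 1388), -1)) = Mul(-542914, Pow(Rational(1388, 655), -1)) = Mul(-542914, Rational(655, 1388)) = Rational(-177804335, 694)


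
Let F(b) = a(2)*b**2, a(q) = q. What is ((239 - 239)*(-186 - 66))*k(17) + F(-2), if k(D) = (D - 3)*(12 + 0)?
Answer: 8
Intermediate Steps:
F(b) = 2*b**2
k(D) = -36 + 12*D (k(D) = (-3 + D)*12 = -36 + 12*D)
((239 - 239)*(-186 - 66))*k(17) + F(-2) = ((239 - 239)*(-186 - 66))*(-36 + 12*17) + 2*(-2)**2 = (0*(-252))*(-36 + 204) + 2*4 = 0*168 + 8 = 0 + 8 = 8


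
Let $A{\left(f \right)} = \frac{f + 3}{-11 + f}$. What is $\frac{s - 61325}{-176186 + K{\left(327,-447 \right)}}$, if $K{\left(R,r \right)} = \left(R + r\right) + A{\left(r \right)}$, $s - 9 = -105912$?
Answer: $\frac{9573803}{10093463} \approx 0.94851$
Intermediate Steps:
$s = -105903$ ($s = 9 - 105912 = -105903$)
$A{\left(f \right)} = \frac{3 + f}{-11 + f}$
$K{\left(R,r \right)} = R + r + \frac{3 + r}{-11 + r}$ ($K{\left(R,r \right)} = \left(R + r\right) + \frac{3 + r}{-11 + r} = R + r + \frac{3 + r}{-11 + r}$)
$\frac{s - 61325}{-176186 + K{\left(327,-447 \right)}} = \frac{-105903 - 61325}{-176186 + \frac{3 - 447 + \left(-11 - 447\right) \left(327 - 447\right)}{-11 - 447}} = - \frac{167228}{-176186 + \frac{3 - 447 - -54960}{-458}} = - \frac{167228}{-176186 - \frac{3 - 447 + 54960}{458}} = - \frac{167228}{-176186 - \frac{27258}{229}} = - \frac{167228}{- \frac{40373852}{229}} = \left(-167228\right) \left(- \frac{229}{40373852}\right) = \frac{9573803}{10093463}$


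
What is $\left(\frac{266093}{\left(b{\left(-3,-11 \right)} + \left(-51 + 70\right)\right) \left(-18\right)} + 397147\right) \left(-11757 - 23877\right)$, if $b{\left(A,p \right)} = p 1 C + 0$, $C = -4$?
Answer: $- \frac{2673135615095}{189} \approx -1.4144 \cdot 10^{10}$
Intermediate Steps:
$b{\left(A,p \right)} = - 4 p$ ($b{\left(A,p \right)} = p 1 \left(-4\right) + 0 = p \left(-4\right) + 0 = - 4 p + 0 = - 4 p$)
$\left(\frac{266093}{\left(b{\left(-3,-11 \right)} + \left(-51 + 70\right)\right) \left(-18\right)} + 397147\right) \left(-11757 - 23877\right) = \left(\frac{266093}{\left(\left(-4\right) \left(-11\right) + \left(-51 + 70\right)\right) \left(-18\right)} + 397147\right) \left(-11757 - 23877\right) = \left(\frac{266093}{\left(44 + 19\right) \left(-18\right)} + 397147\right) \left(-35634\right) = \left(\frac{266093}{63 \left(-18\right)} + 397147\right) \left(-35634\right) = \left(\frac{266093}{-1134} + 397147\right) \left(-35634\right) = \left(266093 \left(- \frac{1}{1134}\right) + 397147\right) \left(-35634\right) = \left(- \frac{266093}{1134} + 397147\right) \left(-35634\right) = \frac{450098605}{1134} \left(-35634\right) = - \frac{2673135615095}{189}$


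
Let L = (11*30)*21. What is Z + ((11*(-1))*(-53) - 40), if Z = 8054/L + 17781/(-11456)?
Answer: 21538928867/39695040 ≈ 542.61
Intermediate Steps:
L = 6930 (L = 330*21 = 6930)
Z = -15477853/39695040 (Z = 8054/6930 + 17781/(-11456) = 8054*(1/6930) + 17781*(-1/11456) = 4027/3465 - 17781/11456 = -15477853/39695040 ≈ -0.38992)
Z + ((11*(-1))*(-53) - 40) = -15477853/39695040 + ((11*(-1))*(-53) - 40) = -15477853/39695040 + (-11*(-53) - 40) = -15477853/39695040 + (583 - 40) = -15477853/39695040 + 543 = 21538928867/39695040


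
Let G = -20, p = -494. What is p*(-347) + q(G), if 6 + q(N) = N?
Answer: 171392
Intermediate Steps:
q(N) = -6 + N
p*(-347) + q(G) = -494*(-347) + (-6 - 20) = 171418 - 26 = 171392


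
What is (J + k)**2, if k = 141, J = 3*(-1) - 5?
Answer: 17689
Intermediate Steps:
J = -8 (J = -3 - 5 = -8)
(J + k)**2 = (-8 + 141)**2 = 133**2 = 17689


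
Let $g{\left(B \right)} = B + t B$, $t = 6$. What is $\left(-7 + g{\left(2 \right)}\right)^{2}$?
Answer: $49$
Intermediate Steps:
$g{\left(B \right)} = 7 B$ ($g{\left(B \right)} = B + 6 B = 7 B$)
$\left(-7 + g{\left(2 \right)}\right)^{2} = \left(-7 + 7 \cdot 2\right)^{2} = \left(-7 + 14\right)^{2} = 7^{2} = 49$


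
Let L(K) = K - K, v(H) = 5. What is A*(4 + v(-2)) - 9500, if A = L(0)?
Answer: -9500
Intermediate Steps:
L(K) = 0
A = 0
A*(4 + v(-2)) - 9500 = 0*(4 + 5) - 9500 = 0*9 - 9500 = 0 - 9500 = -9500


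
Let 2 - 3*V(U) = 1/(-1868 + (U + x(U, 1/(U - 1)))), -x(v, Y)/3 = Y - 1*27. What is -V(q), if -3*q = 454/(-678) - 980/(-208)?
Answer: -23469909521534/35195017149291 ≈ -0.66685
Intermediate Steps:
x(v, Y) = 81 - 3*Y (x(v, Y) = -3*(Y - 1*27) = -3*(Y - 27) = -3*(-27 + Y) = 81 - 3*Y)
q = -71251/52884 (q = -(454/(-678) - 980/(-208))/3 = -(454*(-1/678) - 980*(-1/208))/3 = -(-227/339 + 245/52)/3 = -1/3*71251/17628 = -71251/52884 ≈ -1.3473)
V(U) = 2/3 - 1/(3*(-1787 + U - 3/(-1 + U))) (V(U) = 2/3 - 1/(3*(-1868 + (U + (81 - 3/(U - 1))))) = 2/3 - 1/(3*(-1868 + (U + (81 - 3/(-1 + U))))) = 2/3 - 1/(3*(-1868 + (81 + U - 3/(-1 + U)))) = 2/3 - 1/(3*(-1787 + U - 3/(-1 + U))))
-V(q) = -(3569 - 3577*(-71251/52884) + 2*(-71251/52884)**2)/(3*(1784 + (-71251/52884)**2 - 1788*(-71251/52884))) = -(3569 + 254864827/52884 + 2*(5076705001/2796717456))/(3*(1784 + 5076705001/2796717456 + 10616399/4407)) = -(3569 + 254864827/52884 + 5076705001/1398358728)/(3*11731672383097/2796717456) = -2796717456*11734954760767/(3*11731672383097*1398358728) = -1*23469909521534/35195017149291 = -23469909521534/35195017149291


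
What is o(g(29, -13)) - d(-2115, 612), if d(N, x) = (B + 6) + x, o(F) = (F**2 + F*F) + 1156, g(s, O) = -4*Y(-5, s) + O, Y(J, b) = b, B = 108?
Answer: 33712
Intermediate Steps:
g(s, O) = O - 4*s (g(s, O) = -4*s + O = O - 4*s)
o(F) = 1156 + 2*F**2 (o(F) = (F**2 + F**2) + 1156 = 2*F**2 + 1156 = 1156 + 2*F**2)
d(N, x) = 114 + x (d(N, x) = (108 + 6) + x = 114 + x)
o(g(29, -13)) - d(-2115, 612) = (1156 + 2*(-13 - 4*29)**2) - (114 + 612) = (1156 + 2*(-13 - 116)**2) - 1*726 = (1156 + 2*(-129)**2) - 726 = (1156 + 2*16641) - 726 = (1156 + 33282) - 726 = 34438 - 726 = 33712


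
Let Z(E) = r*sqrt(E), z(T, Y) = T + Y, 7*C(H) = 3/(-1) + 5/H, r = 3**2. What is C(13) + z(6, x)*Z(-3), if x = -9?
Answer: -34/91 - 27*I*sqrt(3) ≈ -0.37363 - 46.765*I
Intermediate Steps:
r = 9
C(H) = -3/7 + 5/(7*H) (C(H) = (3/(-1) + 5/H)/7 = (3*(-1) + 5/H)/7 = (-3 + 5/H)/7 = -3/7 + 5/(7*H))
Z(E) = 9*sqrt(E)
C(13) + z(6, x)*Z(-3) = (1/7)*(5 - 3*13)/13 + (6 - 9)*(9*sqrt(-3)) = (1/7)*(1/13)*(5 - 39) - 27*I*sqrt(3) = (1/7)*(1/13)*(-34) - 27*I*sqrt(3) = -34/91 - 27*I*sqrt(3)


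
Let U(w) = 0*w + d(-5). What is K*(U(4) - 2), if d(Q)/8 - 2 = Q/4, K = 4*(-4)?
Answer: -64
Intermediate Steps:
K = -16
d(Q) = 16 + 2*Q (d(Q) = 16 + 8*(Q/4) = 16 + 2*Q)
U(w) = 6 (U(w) = 0*w + (16 + 2*(-5)) = 0 + (16 - 10) = 0 + 6 = 6)
K*(U(4) - 2) = -16*(6 - 2) = -16*4 = -64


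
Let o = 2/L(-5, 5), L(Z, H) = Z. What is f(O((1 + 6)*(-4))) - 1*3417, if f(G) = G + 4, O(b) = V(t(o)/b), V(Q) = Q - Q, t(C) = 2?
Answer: -3413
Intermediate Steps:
o = -⅖ (o = 2/(-5) = 2*(-⅕) = -⅖ ≈ -0.40000)
V(Q) = 0
O(b) = 0
f(G) = 4 + G
f(O((1 + 6)*(-4))) - 1*3417 = (4 + 0) - 1*3417 = 4 - 3417 = -3413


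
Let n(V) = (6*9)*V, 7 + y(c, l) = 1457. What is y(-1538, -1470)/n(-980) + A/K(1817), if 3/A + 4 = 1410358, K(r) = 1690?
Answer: -2400050221/87593561055 ≈ -0.027400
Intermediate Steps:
y(c, l) = 1450 (y(c, l) = -7 + 1457 = 1450)
A = 1/470118 (A = 3/(-4 + 1410358) = 3/1410354 = 3*(1/1410354) = 1/470118 ≈ 2.1271e-6)
n(V) = 54*V
y(-1538, -1470)/n(-980) + A/K(1817) = 1450/((54*(-980))) + (1/470118)/1690 = 1450/(-52920) + (1/470118)*(1/1690) = 1450*(-1/52920) + 1/794499420 = -145/5292 + 1/794499420 = -2400050221/87593561055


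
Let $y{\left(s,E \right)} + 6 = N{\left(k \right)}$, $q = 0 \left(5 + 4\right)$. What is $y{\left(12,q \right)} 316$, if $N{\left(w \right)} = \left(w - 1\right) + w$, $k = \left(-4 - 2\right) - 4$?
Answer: $-8532$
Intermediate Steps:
$k = -10$ ($k = -6 - 4 = -10$)
$q = 0$ ($q = 0 \cdot 9 = 0$)
$N{\left(w \right)} = -1 + 2 w$ ($N{\left(w \right)} = \left(-1 + w\right) + w = -1 + 2 w$)
$y{\left(s,E \right)} = -27$ ($y{\left(s,E \right)} = -6 + \left(-1 + 2 \left(-10\right)\right) = -6 - 21 = -27$)
$y{\left(12,q \right)} 316 = \left(-27\right) 316 = -8532$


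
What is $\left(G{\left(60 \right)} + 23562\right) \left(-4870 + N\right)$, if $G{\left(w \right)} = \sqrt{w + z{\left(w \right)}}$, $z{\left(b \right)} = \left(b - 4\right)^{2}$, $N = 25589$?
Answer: $488181078 + 41438 \sqrt{799} \approx 4.8935 \cdot 10^{8}$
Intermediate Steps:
$z{\left(b \right)} = \left(-4 + b\right)^{2}$
$G{\left(w \right)} = \sqrt{w + \left(-4 + w\right)^{2}}$
$\left(G{\left(60 \right)} + 23562\right) \left(-4870 + N\right) = \left(\sqrt{60 + \left(-4 + 60\right)^{2}} + 23562\right) \left(-4870 + 25589\right) = \left(\sqrt{60 + 56^{2}} + 23562\right) 20719 = \left(\sqrt{60 + 3136} + 23562\right) 20719 = \left(\sqrt{3196} + 23562\right) 20719 = \left(2 \sqrt{799} + 23562\right) 20719 = \left(23562 + 2 \sqrt{799}\right) 20719 = 488181078 + 41438 \sqrt{799}$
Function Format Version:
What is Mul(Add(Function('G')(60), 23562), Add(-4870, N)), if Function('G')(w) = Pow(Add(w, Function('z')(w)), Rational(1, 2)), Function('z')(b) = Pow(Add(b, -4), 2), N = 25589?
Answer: Add(488181078, Mul(41438, Pow(799, Rational(1, 2)))) ≈ 4.8935e+8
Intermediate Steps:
Function('z')(b) = Pow(Add(-4, b), 2)
Function('G')(w) = Pow(Add(w, Pow(Add(-4, w), 2)), Rational(1, 2))
Mul(Add(Function('G')(60), 23562), Add(-4870, N)) = Mul(Add(Pow(Add(60, Pow(Add(-4, 60), 2)), Rational(1, 2)), 23562), Add(-4870, 25589)) = Mul(Add(Pow(Add(60, Pow(56, 2)), Rational(1, 2)), 23562), 20719) = Mul(Add(Pow(Add(60, 3136), Rational(1, 2)), 23562), 20719) = Mul(Add(Pow(3196, Rational(1, 2)), 23562), 20719) = Mul(Add(Mul(2, Pow(799, Rational(1, 2))), 23562), 20719) = Mul(Add(23562, Mul(2, Pow(799, Rational(1, 2)))), 20719) = Add(488181078, Mul(41438, Pow(799, Rational(1, 2))))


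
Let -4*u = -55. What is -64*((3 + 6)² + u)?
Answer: -6064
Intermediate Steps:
u = 55/4 (u = -¼*(-55) = 55/4 ≈ 13.750)
-64*((3 + 6)² + u) = -64*((3 + 6)² + 55/4) = -64*(9² + 55/4) = -64*(81 + 55/4) = -64*379/4 = -6064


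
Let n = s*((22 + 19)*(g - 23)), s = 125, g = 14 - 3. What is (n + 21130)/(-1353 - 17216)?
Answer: 40370/18569 ≈ 2.1741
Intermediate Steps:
g = 11
n = -61500 (n = 125*((22 + 19)*(11 - 23)) = 125*(41*(-12)) = 125*(-492) = -61500)
(n + 21130)/(-1353 - 17216) = (-61500 + 21130)/(-1353 - 17216) = -40370/(-18569) = -40370*(-1/18569) = 40370/18569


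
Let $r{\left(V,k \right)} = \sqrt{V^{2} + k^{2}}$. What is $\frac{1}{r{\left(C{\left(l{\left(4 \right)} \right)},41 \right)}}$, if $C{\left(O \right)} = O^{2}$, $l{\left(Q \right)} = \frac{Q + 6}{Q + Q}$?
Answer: $\frac{16 \sqrt{430961}}{430961} \approx 0.024373$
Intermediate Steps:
$l{\left(Q \right)} = \frac{6 + Q}{2 Q}$
$\frac{1}{r{\left(C{\left(l{\left(4 \right)} \right)},41 \right)}} = \frac{1}{\sqrt{\left(\left(\frac{6 + 4}{2 \cdot 4}\right)^{2}\right)^{2} + 41^{2}}} = \frac{1}{\sqrt{\left(\left(\frac{1}{2} \cdot \frac{1}{4} \cdot 10\right)^{2}\right)^{2} + 1681}} = \frac{1}{\sqrt{\left(\left(\frac{5}{4}\right)^{2}\right)^{2} + 1681}} = \frac{1}{\sqrt{\left(\frac{25}{16}\right)^{2} + 1681}} = \frac{1}{\sqrt{\frac{625}{256} + 1681}} = \frac{1}{\sqrt{\frac{430961}{256}}} = \frac{1}{\frac{1}{16} \sqrt{430961}} = \frac{16 \sqrt{430961}}{430961}$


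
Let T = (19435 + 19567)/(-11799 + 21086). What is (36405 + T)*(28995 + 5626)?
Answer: 11706476177177/9287 ≈ 1.2605e+9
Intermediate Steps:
T = 39002/9287 ≈ 4.1996
(36405 + T)*(28995 + 5626) = (36405 + 39002/9287)*(28995 + 5626) = (338132237/9287)*34621 = 11706476177177/9287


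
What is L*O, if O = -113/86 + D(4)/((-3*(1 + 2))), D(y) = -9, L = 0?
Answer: 0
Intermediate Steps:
O = -27/86 (O = -113/86 - 9*(-1/(3*(1 + 2))) = -113*1/86 - 9/((-3*3)) = -113/86 - 9/(-9) = -113/86 - 9*(-⅑) = -113/86 + 1 = -27/86 ≈ -0.31395)
L*O = 0*(-27/86) = 0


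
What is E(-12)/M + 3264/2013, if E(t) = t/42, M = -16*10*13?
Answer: 7921311/4884880 ≈ 1.6216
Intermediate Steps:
M = -2080 (M = -160*13 = -2080)
E(t) = t/42 (E(t) = t*(1/42) = t/42)
E(-12)/M + 3264/2013 = ((1/42)*(-12))/(-2080) + 3264/2013 = -2/7*(-1/2080) + 3264*(1/2013) = 1/7280 + 1088/671 = 7921311/4884880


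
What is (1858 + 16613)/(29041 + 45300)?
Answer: 18471/74341 ≈ 0.24846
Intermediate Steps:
(1858 + 16613)/(29041 + 45300) = 18471/74341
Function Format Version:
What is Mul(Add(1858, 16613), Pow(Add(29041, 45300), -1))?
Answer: Rational(18471, 74341) ≈ 0.24846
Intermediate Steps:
Mul(Add(1858, 16613), Pow(Add(29041, 45300), -1)) = Mul(18471, Pow(74341, -1)) = Mul(18471, Rational(1, 74341)) = Rational(18471, 74341)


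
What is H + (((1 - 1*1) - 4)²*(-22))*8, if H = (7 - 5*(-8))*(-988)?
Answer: -49252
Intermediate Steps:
H = -46436 (H = (7 + 40)*(-988) = 47*(-988) = -46436)
H + (((1 - 1*1) - 4)²*(-22))*8 = -46436 + (((1 - 1*1) - 4)²*(-22))*8 = -46436 + (((1 - 1) - 4)²*(-22))*8 = -46436 + ((0 - 4)²*(-22))*8 = -46436 + ((-4)²*(-22))*8 = -46436 + (16*(-22))*8 = -46436 - 352*8 = -46436 - 2816 = -49252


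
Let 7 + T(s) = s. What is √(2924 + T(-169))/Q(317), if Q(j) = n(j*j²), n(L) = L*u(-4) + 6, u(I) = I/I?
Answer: 2*√687/31855019 ≈ 1.6456e-6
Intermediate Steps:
u(I) = 1
T(s) = -7 + s
n(L) = 6 + L (n(L) = L*1 + 6 = L + 6 = 6 + L)
Q(j) = 6 + j³ (Q(j) = 6 + j*j² = 6 + j³)
√(2924 + T(-169))/Q(317) = √(2924 + (-7 - 169))/(6 + 317³) = √(2924 - 176)/(6 + 31855013) = √2748/31855019 = (2*√687)*(1/31855019) = 2*√687/31855019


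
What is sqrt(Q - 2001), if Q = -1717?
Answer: 13*I*sqrt(22) ≈ 60.975*I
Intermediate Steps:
sqrt(Q - 2001) = sqrt(-1717 - 2001) = sqrt(-3718) = 13*I*sqrt(22)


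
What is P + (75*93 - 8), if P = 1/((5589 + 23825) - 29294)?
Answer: 836041/120 ≈ 6967.0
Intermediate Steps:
P = 1/120 (P = 1/(29414 - 29294) = 1/120 ≈ 0.0083333)
P + (75*93 - 8) = 1/120 + (75*93 - 8) = 1/120 + (6975 - 8) = 1/120 + 6967 = 836041/120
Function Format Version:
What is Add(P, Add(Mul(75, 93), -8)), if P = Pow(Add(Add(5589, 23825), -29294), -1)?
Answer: Rational(836041, 120) ≈ 6967.0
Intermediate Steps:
P = Rational(1, 120) (P = Pow(Add(29414, -29294), -1) = Pow(120, -1) = Rational(1, 120) ≈ 0.0083333)
Add(P, Add(Mul(75, 93), -8)) = Add(Rational(1, 120), Add(Mul(75, 93), -8)) = Add(Rational(1, 120), Add(6975, -8)) = Add(Rational(1, 120), 6967) = Rational(836041, 120)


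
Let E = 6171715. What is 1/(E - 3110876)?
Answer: 1/3060839 ≈ 3.2671e-7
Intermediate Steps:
1/(E - 3110876) = 1/(6171715 - 3110876) = 1/3060839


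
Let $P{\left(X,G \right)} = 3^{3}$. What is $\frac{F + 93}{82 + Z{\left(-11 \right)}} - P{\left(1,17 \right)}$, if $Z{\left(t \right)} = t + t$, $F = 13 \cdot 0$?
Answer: $- \frac{509}{20} \approx -25.45$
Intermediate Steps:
$P{\left(X,G \right)} = 27$
$F = 0$
$Z{\left(t \right)} = 2 t$
$\frac{F + 93}{82 + Z{\left(-11 \right)}} - P{\left(1,17 \right)} = \frac{0 + 93}{82 + 2 \left(-11\right)} - 27 = \frac{93}{82 - 22} - 27 = \frac{93}{60} - 27 = 93 \cdot \frac{1}{60} - 27 = \frac{31}{20} - 27 = - \frac{509}{20}$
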